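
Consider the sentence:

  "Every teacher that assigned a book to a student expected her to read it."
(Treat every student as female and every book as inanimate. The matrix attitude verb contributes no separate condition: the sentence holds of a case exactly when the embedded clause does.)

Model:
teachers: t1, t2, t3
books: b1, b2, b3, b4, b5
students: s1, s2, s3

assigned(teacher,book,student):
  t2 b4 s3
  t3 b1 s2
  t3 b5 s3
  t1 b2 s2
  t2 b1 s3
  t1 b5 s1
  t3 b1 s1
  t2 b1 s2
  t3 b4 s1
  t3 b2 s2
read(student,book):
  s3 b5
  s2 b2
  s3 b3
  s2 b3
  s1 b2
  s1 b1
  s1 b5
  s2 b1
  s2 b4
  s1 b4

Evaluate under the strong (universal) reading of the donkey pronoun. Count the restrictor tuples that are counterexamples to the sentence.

"her" takes "a student" as antecedent and "it" takes "a book"; both are donkey pronouns co-varying with the restrictor.
Strong reading: for every (t,b,s) with assigned(t,b,s), read(s,b).
Restrictor triples: (t1,b2,s2)→read(s2,b2) ✓  (t1,b5,s1)→read(s1,b5) ✓  (t2,b1,s2)→read(s2,b1) ✓  (t2,b1,s3)→read(s3,b1) ✗  (t2,b4,s3)→read(s3,b4) ✗  (t3,b1,s1)→read(s1,b1) ✓  (t3,b1,s2)→read(s2,b1) ✓  (t3,b2,s2)→read(s2,b2) ✓  (t3,b4,s1)→read(s1,b4) ✓  (t3,b5,s3)→read(s3,b5) ✓
Counterexamples (restrictor triples failing the scope): 2.

2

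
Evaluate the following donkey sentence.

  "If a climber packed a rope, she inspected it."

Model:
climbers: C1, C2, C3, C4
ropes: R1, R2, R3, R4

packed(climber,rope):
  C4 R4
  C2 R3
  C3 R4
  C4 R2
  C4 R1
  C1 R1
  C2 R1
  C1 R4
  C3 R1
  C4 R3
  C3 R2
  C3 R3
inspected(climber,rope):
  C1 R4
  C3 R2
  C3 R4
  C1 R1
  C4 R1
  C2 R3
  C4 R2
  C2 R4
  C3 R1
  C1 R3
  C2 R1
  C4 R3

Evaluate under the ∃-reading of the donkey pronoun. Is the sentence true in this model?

"it" takes "a rope" as antecedent — a donkey pronoun bound across the clause boundary.
Weak reading: every climber c with some packed-rope has at least one packed-rope r such that inspected(c,r).
Per climber: C1:✓  C2:✓  C3:✓  C4:✓
Every climber in the restrictor has a witness.

True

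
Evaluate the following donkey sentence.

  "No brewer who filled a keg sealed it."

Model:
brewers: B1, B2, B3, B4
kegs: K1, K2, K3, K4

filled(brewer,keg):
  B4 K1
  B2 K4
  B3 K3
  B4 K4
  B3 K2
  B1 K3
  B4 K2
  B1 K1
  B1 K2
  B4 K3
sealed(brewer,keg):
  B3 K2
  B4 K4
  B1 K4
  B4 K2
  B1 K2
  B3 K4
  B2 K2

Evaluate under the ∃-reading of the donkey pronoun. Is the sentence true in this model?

"it" takes "a keg" as antecedent — a donkey pronoun bound across the clause boundary.
Truth condition: for no (b,k) with filled(b,k) does sealed(b,k) hold.
Restrictor pairs — does the scope hold? (B1,K1):fails  (B1,K2):holds  (B1,K3):fails  (B2,K4):fails  (B3,K2):holds  (B3,K3):fails  (B4,K1):fails  (B4,K2):holds  (B4,K3):fails  (B4,K4):holds
Scope holds for 4 pair(s), so the sentence is false.

False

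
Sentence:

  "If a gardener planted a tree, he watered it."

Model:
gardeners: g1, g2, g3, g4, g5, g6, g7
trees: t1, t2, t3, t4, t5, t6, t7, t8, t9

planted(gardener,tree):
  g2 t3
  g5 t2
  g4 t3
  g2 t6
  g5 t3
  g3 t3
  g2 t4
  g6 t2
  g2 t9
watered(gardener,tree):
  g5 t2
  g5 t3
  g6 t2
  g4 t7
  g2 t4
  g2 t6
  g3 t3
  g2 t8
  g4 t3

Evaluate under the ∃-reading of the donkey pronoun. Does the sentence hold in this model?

True

"it" takes "a tree" as antecedent — a donkey pronoun bound across the clause boundary.
Weak reading: every gardener g with some planted-tree has at least one planted-tree t such that watered(g,t).
Per gardener: g2:✓  g3:✓  g4:✓  g5:✓  g6:✓
Every gardener in the restrictor has a witness.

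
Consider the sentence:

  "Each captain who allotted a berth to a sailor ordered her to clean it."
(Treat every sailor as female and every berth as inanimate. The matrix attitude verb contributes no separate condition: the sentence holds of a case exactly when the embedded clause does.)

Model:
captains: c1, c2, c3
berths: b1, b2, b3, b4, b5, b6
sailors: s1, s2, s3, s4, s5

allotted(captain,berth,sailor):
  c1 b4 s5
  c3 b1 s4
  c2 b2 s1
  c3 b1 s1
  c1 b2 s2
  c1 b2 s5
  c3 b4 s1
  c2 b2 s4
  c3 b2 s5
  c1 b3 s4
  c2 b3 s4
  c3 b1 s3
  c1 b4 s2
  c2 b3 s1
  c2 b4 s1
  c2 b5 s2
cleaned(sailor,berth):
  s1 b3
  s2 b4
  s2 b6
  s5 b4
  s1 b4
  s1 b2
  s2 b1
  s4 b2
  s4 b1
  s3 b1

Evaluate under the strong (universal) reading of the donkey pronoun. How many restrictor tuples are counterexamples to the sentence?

"her" takes "a sailor" as antecedent and "it" takes "a berth"; both are donkey pronouns co-varying with the restrictor.
Strong reading: for every (c,b,s) with allotted(c,b,s), cleaned(s,b).
Restrictor triples: (c1,b2,s2)→cleaned(s2,b2) ✗  (c1,b2,s5)→cleaned(s5,b2) ✗  (c1,b3,s4)→cleaned(s4,b3) ✗  (c1,b4,s2)→cleaned(s2,b4) ✓  (c1,b4,s5)→cleaned(s5,b4) ✓  (c2,b2,s1)→cleaned(s1,b2) ✓  (c2,b2,s4)→cleaned(s4,b2) ✓  (c2,b3,s1)→cleaned(s1,b3) ✓  (c2,b3,s4)→cleaned(s4,b3) ✗  (c2,b4,s1)→cleaned(s1,b4) ✓  (c2,b5,s2)→cleaned(s2,b5) ✗  (c3,b1,s1)→cleaned(s1,b1) ✗  (c3,b1,s3)→cleaned(s3,b1) ✓  (c3,b1,s4)→cleaned(s4,b1) ✓  (c3,b2,s5)→cleaned(s5,b2) ✗  (c3,b4,s1)→cleaned(s1,b4) ✓
Counterexamples (restrictor triples failing the scope): 7.

7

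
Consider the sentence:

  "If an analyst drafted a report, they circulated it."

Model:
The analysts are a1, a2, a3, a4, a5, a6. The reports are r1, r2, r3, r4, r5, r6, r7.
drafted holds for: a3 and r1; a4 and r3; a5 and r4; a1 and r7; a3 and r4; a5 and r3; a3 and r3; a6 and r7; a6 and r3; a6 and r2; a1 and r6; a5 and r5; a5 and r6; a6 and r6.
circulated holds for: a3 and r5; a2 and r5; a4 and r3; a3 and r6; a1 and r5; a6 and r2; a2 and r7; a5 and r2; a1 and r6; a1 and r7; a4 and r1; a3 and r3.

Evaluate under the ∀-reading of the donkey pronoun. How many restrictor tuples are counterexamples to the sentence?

"it" takes "a report" as antecedent — a donkey pronoun bound across the clause boundary.
Strong reading: for every (a,r) with drafted(a,r), circulated(a,r).
Restrictor pairs: (a1,r6) ✓  (a1,r7) ✓  (a3,r1) ✗  (a3,r3) ✓  (a3,r4) ✗  (a4,r3) ✓  (a5,r3) ✗  (a5,r4) ✗  (a5,r5) ✗  (a5,r6) ✗  (a6,r2) ✓  (a6,r3) ✗  (a6,r6) ✗  (a6,r7) ✗
Counterexamples (restrictor pairs failing the scope): 9.

9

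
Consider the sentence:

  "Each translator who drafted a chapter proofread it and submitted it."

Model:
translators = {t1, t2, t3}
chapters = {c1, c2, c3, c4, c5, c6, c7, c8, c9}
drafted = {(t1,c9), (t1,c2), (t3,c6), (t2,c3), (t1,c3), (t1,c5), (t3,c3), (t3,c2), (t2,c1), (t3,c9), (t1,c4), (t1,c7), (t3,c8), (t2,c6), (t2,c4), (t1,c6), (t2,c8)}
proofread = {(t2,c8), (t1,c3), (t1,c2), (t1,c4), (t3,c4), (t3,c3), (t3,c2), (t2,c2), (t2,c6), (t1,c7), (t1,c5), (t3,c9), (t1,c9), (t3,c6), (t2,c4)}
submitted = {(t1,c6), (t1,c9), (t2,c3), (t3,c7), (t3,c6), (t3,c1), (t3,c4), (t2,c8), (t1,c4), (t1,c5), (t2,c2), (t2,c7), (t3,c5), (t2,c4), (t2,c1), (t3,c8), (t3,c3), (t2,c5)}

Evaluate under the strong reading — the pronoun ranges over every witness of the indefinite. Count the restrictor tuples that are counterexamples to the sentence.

10

"it" takes "a chapter" as antecedent — a donkey pronoun bound across the clause boundary.
Strong reading: for every (t,c) with drafted(t,c), proofread(t,c) ∧ submitted(t,c).
Restrictor pairs: (t1,c2) ✗  (t1,c3) ✗  (t1,c4) ✓  (t1,c5) ✓  (t1,c6) ✗  (t1,c7) ✗  (t1,c9) ✓  (t2,c1) ✗  (t2,c3) ✗  (t2,c4) ✓  (t2,c6) ✗  (t2,c8) ✓  (t3,c2) ✗  (t3,c3) ✓  (t3,c6) ✓  (t3,c8) ✗  (t3,c9) ✗
Counterexamples (restrictor pairs failing the scope): 10.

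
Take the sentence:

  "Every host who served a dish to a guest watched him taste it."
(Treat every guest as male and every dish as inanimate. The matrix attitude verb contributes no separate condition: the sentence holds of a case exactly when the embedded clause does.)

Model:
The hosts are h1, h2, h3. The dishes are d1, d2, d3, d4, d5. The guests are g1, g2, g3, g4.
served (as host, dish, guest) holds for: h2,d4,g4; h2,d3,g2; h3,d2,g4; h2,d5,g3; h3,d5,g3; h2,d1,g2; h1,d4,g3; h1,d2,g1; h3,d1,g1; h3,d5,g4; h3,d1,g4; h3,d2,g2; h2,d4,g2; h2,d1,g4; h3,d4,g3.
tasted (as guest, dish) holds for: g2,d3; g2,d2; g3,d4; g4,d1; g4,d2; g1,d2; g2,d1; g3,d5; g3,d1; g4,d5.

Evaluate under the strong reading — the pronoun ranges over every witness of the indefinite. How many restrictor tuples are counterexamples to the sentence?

3

"him" takes "a guest" as antecedent and "it" takes "a dish"; both are donkey pronouns co-varying with the restrictor.
Strong reading: for every (h,d,g) with served(h,d,g), tasted(g,d).
Restrictor triples: (h1,d2,g1)→tasted(g1,d2) ✓  (h1,d4,g3)→tasted(g3,d4) ✓  (h2,d1,g2)→tasted(g2,d1) ✓  (h2,d1,g4)→tasted(g4,d1) ✓  (h2,d3,g2)→tasted(g2,d3) ✓  (h2,d4,g2)→tasted(g2,d4) ✗  (h2,d4,g4)→tasted(g4,d4) ✗  (h2,d5,g3)→tasted(g3,d5) ✓  (h3,d1,g1)→tasted(g1,d1) ✗  (h3,d1,g4)→tasted(g4,d1) ✓  (h3,d2,g2)→tasted(g2,d2) ✓  (h3,d2,g4)→tasted(g4,d2) ✓  (h3,d4,g3)→tasted(g3,d4) ✓  (h3,d5,g3)→tasted(g3,d5) ✓  (h3,d5,g4)→tasted(g4,d5) ✓
Counterexamples (restrictor triples failing the scope): 3.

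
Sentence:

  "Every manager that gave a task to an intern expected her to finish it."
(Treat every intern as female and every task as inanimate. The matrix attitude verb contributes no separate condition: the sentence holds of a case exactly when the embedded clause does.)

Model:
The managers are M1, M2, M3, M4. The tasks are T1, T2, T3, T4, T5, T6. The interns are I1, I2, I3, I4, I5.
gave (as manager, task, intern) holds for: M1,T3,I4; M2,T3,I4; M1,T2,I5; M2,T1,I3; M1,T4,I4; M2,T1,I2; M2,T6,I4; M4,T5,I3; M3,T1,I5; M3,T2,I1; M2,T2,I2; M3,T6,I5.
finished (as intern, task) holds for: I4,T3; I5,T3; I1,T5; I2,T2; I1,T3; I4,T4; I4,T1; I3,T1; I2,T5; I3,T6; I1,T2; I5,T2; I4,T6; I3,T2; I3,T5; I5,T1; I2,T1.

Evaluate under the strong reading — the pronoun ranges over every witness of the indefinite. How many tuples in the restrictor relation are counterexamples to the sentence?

"her" takes "an intern" as antecedent and "it" takes "a task"; both are donkey pronouns co-varying with the restrictor.
Strong reading: for every (m,t,i) with gave(m,t,i), finished(i,t).
Restrictor triples: (M1,T2,I5)→finished(I5,T2) ✓  (M1,T3,I4)→finished(I4,T3) ✓  (M1,T4,I4)→finished(I4,T4) ✓  (M2,T1,I2)→finished(I2,T1) ✓  (M2,T1,I3)→finished(I3,T1) ✓  (M2,T2,I2)→finished(I2,T2) ✓  (M2,T3,I4)→finished(I4,T3) ✓  (M2,T6,I4)→finished(I4,T6) ✓  (M3,T1,I5)→finished(I5,T1) ✓  (M3,T2,I1)→finished(I1,T2) ✓  (M3,T6,I5)→finished(I5,T6) ✗  (M4,T5,I3)→finished(I3,T5) ✓
Counterexamples (restrictor triples failing the scope): 1.

1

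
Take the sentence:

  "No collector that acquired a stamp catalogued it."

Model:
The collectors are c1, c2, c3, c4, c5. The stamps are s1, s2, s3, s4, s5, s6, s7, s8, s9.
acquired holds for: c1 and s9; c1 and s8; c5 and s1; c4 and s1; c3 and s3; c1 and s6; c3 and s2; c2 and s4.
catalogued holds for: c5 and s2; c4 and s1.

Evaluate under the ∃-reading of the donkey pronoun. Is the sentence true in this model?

"it" takes "a stamp" as antecedent — a donkey pronoun bound across the clause boundary.
Truth condition: for no (c,s) with acquired(c,s) does catalogued(c,s) hold.
Restrictor pairs — does the scope hold? (c1,s6):fails  (c1,s8):fails  (c1,s9):fails  (c2,s4):fails  (c3,s2):fails  (c3,s3):fails  (c4,s1):holds  (c5,s1):fails
Scope holds for 1 pair(s), so the sentence is false.

False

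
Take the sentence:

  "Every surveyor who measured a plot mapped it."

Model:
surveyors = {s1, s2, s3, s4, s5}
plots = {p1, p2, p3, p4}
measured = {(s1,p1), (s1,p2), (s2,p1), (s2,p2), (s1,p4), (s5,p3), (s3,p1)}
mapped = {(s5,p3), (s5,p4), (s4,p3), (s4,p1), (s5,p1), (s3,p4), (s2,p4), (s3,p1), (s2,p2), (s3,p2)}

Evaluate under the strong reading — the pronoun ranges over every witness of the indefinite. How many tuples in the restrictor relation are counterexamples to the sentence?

4

"it" takes "a plot" as antecedent — a donkey pronoun bound across the clause boundary.
Strong reading: for every (s,p) with measured(s,p), mapped(s,p).
Restrictor pairs: (s1,p1) ✗  (s1,p2) ✗  (s1,p4) ✗  (s2,p1) ✗  (s2,p2) ✓  (s3,p1) ✓  (s5,p3) ✓
Counterexamples (restrictor pairs failing the scope): 4.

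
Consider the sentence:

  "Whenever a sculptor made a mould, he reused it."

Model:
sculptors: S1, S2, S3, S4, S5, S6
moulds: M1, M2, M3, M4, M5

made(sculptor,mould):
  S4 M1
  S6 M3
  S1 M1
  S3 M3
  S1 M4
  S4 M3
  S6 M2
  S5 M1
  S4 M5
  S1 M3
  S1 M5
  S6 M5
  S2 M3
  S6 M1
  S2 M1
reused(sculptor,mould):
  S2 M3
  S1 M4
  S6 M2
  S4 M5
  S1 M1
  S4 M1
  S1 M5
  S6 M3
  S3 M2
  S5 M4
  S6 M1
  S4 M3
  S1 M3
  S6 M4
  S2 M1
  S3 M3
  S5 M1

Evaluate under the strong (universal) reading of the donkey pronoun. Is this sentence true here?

False

"it" takes "a mould" as antecedent — a donkey pronoun bound across the clause boundary.
Strong reading: for every (s,m) with made(s,m), reused(s,m).
Restrictor pairs: (S1,M1) ✓  (S1,M3) ✓  (S1,M4) ✓  (S1,M5) ✓  (S2,M1) ✓  (S2,M3) ✓  (S3,M3) ✓  (S4,M1) ✓  (S4,M3) ✓  (S4,M5) ✓  (S5,M1) ✓  (S6,M1) ✓  (S6,M2) ✓  (S6,M3) ✓  (S6,M5) ✗
Counterexample: (S6,M5) is in made but fails the scope.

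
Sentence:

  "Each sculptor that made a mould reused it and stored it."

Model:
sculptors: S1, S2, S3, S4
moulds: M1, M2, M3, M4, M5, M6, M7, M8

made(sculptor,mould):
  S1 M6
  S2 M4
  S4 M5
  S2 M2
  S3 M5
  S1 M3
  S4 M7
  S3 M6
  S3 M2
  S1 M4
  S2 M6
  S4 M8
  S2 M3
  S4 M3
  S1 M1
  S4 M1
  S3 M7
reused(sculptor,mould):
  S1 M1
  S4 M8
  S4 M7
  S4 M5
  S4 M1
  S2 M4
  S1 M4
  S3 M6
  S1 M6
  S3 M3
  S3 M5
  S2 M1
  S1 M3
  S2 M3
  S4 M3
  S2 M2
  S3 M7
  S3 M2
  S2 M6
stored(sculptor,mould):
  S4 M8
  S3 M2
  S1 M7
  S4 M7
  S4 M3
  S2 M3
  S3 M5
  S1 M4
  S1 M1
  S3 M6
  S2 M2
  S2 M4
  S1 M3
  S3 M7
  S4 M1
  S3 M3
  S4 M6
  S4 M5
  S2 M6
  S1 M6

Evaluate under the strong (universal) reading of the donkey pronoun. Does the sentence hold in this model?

"it" takes "a mould" as antecedent — a donkey pronoun bound across the clause boundary.
Strong reading: for every (s,m) with made(s,m), reused(s,m) ∧ stored(s,m).
Restrictor pairs: (S1,M1) ✓  (S1,M3) ✓  (S1,M4) ✓  (S1,M6) ✓  (S2,M2) ✓  (S2,M3) ✓  (S2,M4) ✓  (S2,M6) ✓  (S3,M2) ✓  (S3,M5) ✓  (S3,M6) ✓  (S3,M7) ✓  (S4,M1) ✓  (S4,M3) ✓  (S4,M5) ✓  (S4,M7) ✓  (S4,M8) ✓
Every restrictor pair satisfies the scope.

True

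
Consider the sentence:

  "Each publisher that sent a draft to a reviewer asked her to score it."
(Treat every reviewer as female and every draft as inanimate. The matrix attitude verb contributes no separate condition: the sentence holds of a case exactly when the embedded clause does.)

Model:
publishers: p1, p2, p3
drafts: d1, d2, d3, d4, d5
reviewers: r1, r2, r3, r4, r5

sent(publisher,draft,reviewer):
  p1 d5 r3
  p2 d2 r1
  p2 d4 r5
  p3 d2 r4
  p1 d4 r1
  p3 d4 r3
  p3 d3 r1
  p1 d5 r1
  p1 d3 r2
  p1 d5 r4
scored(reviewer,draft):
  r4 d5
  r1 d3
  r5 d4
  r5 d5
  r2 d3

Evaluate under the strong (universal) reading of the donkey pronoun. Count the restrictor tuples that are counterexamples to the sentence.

"her" takes "a reviewer" as antecedent and "it" takes "a draft"; both are donkey pronouns co-varying with the restrictor.
Strong reading: for every (p,d,r) with sent(p,d,r), scored(r,d).
Restrictor triples: (p1,d3,r2)→scored(r2,d3) ✓  (p1,d4,r1)→scored(r1,d4) ✗  (p1,d5,r1)→scored(r1,d5) ✗  (p1,d5,r3)→scored(r3,d5) ✗  (p1,d5,r4)→scored(r4,d5) ✓  (p2,d2,r1)→scored(r1,d2) ✗  (p2,d4,r5)→scored(r5,d4) ✓  (p3,d2,r4)→scored(r4,d2) ✗  (p3,d3,r1)→scored(r1,d3) ✓  (p3,d4,r3)→scored(r3,d4) ✗
Counterexamples (restrictor triples failing the scope): 6.

6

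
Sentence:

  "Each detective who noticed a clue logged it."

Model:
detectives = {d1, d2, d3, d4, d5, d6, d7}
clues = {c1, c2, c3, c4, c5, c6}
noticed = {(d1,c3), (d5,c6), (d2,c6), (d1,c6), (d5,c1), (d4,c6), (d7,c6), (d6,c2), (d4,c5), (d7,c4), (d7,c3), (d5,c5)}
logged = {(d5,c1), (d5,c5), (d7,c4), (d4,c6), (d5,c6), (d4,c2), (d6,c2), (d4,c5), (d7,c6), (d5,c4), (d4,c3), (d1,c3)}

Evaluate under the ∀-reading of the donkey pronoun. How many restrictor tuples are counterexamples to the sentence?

"it" takes "a clue" as antecedent — a donkey pronoun bound across the clause boundary.
Strong reading: for every (d,c) with noticed(d,c), logged(d,c).
Restrictor pairs: (d1,c3) ✓  (d1,c6) ✗  (d2,c6) ✗  (d4,c5) ✓  (d4,c6) ✓  (d5,c1) ✓  (d5,c5) ✓  (d5,c6) ✓  (d6,c2) ✓  (d7,c3) ✗  (d7,c4) ✓  (d7,c6) ✓
Counterexamples (restrictor pairs failing the scope): 3.

3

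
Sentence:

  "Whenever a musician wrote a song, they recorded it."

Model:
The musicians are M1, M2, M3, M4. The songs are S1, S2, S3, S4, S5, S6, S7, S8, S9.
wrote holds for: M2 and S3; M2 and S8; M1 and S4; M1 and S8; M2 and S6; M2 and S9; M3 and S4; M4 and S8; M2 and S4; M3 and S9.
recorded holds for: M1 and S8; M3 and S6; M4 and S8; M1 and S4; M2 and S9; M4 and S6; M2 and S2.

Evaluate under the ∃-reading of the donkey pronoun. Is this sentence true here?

"it" takes "a song" as antecedent — a donkey pronoun bound across the clause boundary.
Weak reading: every musician m with some wrote-song has at least one wrote-song s such that recorded(m,s).
Per musician: M1:✓  M2:✓  M3:✗  M4:✓
M3 has no witness among its wrote-songs.

False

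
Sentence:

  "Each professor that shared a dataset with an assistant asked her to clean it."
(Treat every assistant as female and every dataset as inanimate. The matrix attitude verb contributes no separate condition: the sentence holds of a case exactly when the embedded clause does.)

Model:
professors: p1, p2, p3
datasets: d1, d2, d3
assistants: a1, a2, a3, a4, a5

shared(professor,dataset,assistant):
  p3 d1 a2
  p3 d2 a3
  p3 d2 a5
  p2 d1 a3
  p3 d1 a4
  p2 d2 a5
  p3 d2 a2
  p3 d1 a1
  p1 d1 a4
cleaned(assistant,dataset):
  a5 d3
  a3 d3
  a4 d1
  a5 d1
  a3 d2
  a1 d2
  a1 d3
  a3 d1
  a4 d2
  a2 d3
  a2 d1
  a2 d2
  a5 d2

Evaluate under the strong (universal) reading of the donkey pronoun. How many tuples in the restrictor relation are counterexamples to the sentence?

"her" takes "an assistant" as antecedent and "it" takes "a dataset"; both are donkey pronouns co-varying with the restrictor.
Strong reading: for every (p,d,a) with shared(p,d,a), cleaned(a,d).
Restrictor triples: (p1,d1,a4)→cleaned(a4,d1) ✓  (p2,d1,a3)→cleaned(a3,d1) ✓  (p2,d2,a5)→cleaned(a5,d2) ✓  (p3,d1,a1)→cleaned(a1,d1) ✗  (p3,d1,a2)→cleaned(a2,d1) ✓  (p3,d1,a4)→cleaned(a4,d1) ✓  (p3,d2,a2)→cleaned(a2,d2) ✓  (p3,d2,a3)→cleaned(a3,d2) ✓  (p3,d2,a5)→cleaned(a5,d2) ✓
Counterexamples (restrictor triples failing the scope): 1.

1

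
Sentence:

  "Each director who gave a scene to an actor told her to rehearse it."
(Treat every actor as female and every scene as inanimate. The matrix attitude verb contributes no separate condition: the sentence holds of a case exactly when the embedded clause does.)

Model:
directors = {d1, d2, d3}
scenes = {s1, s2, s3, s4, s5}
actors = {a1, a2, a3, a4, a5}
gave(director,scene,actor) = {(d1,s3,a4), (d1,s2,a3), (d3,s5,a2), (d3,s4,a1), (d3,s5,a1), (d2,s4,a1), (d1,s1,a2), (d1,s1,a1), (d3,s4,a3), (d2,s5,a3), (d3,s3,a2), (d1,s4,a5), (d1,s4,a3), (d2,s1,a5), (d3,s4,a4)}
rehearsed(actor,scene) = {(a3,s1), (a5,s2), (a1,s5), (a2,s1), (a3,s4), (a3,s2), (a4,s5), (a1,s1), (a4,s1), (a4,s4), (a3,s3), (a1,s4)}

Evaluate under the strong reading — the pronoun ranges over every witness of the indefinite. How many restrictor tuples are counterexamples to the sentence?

"her" takes "an actor" as antecedent and "it" takes "a scene"; both are donkey pronouns co-varying with the restrictor.
Strong reading: for every (d,s,a) with gave(d,s,a), rehearsed(a,s).
Restrictor triples: (d1,s1,a1)→rehearsed(a1,s1) ✓  (d1,s1,a2)→rehearsed(a2,s1) ✓  (d1,s2,a3)→rehearsed(a3,s2) ✓  (d1,s3,a4)→rehearsed(a4,s3) ✗  (d1,s4,a3)→rehearsed(a3,s4) ✓  (d1,s4,a5)→rehearsed(a5,s4) ✗  (d2,s1,a5)→rehearsed(a5,s1) ✗  (d2,s4,a1)→rehearsed(a1,s4) ✓  (d2,s5,a3)→rehearsed(a3,s5) ✗  (d3,s3,a2)→rehearsed(a2,s3) ✗  (d3,s4,a1)→rehearsed(a1,s4) ✓  (d3,s4,a3)→rehearsed(a3,s4) ✓  (d3,s4,a4)→rehearsed(a4,s4) ✓  (d3,s5,a1)→rehearsed(a1,s5) ✓  (d3,s5,a2)→rehearsed(a2,s5) ✗
Counterexamples (restrictor triples failing the scope): 6.

6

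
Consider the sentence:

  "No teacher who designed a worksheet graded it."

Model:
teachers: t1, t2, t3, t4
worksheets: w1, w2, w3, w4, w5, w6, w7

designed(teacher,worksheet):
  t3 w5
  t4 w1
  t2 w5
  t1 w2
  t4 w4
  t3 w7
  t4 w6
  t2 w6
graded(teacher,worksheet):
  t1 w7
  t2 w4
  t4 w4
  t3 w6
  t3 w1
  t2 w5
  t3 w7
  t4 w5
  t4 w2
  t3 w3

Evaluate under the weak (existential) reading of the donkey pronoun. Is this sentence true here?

"it" takes "a worksheet" as antecedent — a donkey pronoun bound across the clause boundary.
Truth condition: for no (t,w) with designed(t,w) does graded(t,w) hold.
Restrictor pairs — does the scope hold? (t1,w2):fails  (t2,w5):holds  (t2,w6):fails  (t3,w5):fails  (t3,w7):holds  (t4,w1):fails  (t4,w4):holds  (t4,w6):fails
Scope holds for 3 pair(s), so the sentence is false.

False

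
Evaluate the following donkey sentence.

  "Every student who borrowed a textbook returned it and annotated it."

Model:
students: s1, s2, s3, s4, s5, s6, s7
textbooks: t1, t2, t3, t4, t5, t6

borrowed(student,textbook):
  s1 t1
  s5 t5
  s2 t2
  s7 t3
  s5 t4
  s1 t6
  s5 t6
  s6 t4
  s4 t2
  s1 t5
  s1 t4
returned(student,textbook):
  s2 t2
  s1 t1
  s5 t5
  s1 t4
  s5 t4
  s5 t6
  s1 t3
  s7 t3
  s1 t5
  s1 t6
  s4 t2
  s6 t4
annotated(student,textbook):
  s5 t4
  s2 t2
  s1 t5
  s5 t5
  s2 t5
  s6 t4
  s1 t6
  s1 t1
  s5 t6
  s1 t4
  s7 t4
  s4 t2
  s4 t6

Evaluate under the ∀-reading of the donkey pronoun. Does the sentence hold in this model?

"it" takes "a textbook" as antecedent — a donkey pronoun bound across the clause boundary.
Strong reading: for every (s,t) with borrowed(s,t), returned(s,t) ∧ annotated(s,t).
Restrictor pairs: (s1,t1) ✓  (s1,t4) ✓  (s1,t5) ✓  (s1,t6) ✓  (s2,t2) ✓  (s4,t2) ✓  (s5,t4) ✓  (s5,t5) ✓  (s5,t6) ✓  (s6,t4) ✓  (s7,t3) ✗
Counterexample: (s7,t3) is in borrowed but fails the scope.

False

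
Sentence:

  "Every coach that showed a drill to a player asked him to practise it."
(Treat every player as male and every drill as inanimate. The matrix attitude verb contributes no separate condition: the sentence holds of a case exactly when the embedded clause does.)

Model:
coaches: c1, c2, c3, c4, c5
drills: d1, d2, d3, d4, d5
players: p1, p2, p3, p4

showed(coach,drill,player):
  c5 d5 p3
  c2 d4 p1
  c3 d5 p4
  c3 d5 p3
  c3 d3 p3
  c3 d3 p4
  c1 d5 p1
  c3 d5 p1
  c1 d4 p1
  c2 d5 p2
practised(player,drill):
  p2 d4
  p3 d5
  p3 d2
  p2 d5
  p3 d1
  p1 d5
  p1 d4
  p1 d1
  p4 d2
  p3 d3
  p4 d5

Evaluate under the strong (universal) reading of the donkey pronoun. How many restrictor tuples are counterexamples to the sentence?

1

"him" takes "a player" as antecedent and "it" takes "a drill"; both are donkey pronouns co-varying with the restrictor.
Strong reading: for every (c,d,p) with showed(c,d,p), practised(p,d).
Restrictor triples: (c1,d4,p1)→practised(p1,d4) ✓  (c1,d5,p1)→practised(p1,d5) ✓  (c2,d4,p1)→practised(p1,d4) ✓  (c2,d5,p2)→practised(p2,d5) ✓  (c3,d3,p3)→practised(p3,d3) ✓  (c3,d3,p4)→practised(p4,d3) ✗  (c3,d5,p1)→practised(p1,d5) ✓  (c3,d5,p3)→practised(p3,d5) ✓  (c3,d5,p4)→practised(p4,d5) ✓  (c5,d5,p3)→practised(p3,d5) ✓
Counterexamples (restrictor triples failing the scope): 1.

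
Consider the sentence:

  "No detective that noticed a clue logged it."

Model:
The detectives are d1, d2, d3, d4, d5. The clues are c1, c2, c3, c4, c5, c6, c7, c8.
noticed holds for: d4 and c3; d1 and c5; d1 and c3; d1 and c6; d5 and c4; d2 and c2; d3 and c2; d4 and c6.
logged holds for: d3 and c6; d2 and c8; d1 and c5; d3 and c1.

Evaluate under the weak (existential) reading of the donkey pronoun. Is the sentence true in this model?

"it" takes "a clue" as antecedent — a donkey pronoun bound across the clause boundary.
Truth condition: for no (d,c) with noticed(d,c) does logged(d,c) hold.
Restrictor pairs — does the scope hold? (d1,c3):fails  (d1,c5):holds  (d1,c6):fails  (d2,c2):fails  (d3,c2):fails  (d4,c3):fails  (d4,c6):fails  (d5,c4):fails
Scope holds for 1 pair(s), so the sentence is false.

False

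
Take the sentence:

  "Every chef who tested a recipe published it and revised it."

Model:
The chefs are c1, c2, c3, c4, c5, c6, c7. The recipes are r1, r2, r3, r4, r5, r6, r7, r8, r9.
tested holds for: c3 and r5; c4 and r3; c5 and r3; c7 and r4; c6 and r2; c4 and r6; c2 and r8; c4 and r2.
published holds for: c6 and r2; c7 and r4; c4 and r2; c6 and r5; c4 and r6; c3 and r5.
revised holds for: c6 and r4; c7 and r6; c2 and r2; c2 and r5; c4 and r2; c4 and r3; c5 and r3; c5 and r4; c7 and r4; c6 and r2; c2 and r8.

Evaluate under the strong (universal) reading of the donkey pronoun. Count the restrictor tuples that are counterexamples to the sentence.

5

"it" takes "a recipe" as antecedent — a donkey pronoun bound across the clause boundary.
Strong reading: for every (c,r) with tested(c,r), published(c,r) ∧ revised(c,r).
Restrictor pairs: (c2,r8) ✗  (c3,r5) ✗  (c4,r2) ✓  (c4,r3) ✗  (c4,r6) ✗  (c5,r3) ✗  (c6,r2) ✓  (c7,r4) ✓
Counterexamples (restrictor pairs failing the scope): 5.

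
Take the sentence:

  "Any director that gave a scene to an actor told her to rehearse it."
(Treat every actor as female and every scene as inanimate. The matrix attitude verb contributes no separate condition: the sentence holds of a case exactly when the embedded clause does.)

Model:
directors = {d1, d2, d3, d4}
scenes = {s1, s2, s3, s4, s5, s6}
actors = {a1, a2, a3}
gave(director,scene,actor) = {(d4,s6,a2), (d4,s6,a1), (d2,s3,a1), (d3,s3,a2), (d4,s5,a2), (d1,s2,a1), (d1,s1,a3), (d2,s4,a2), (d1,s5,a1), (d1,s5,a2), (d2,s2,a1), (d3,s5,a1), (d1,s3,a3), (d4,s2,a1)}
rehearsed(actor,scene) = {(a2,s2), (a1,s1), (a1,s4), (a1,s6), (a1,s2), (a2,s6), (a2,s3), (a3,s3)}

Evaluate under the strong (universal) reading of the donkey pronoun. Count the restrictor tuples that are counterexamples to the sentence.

"her" takes "an actor" as antecedent and "it" takes "a scene"; both are donkey pronouns co-varying with the restrictor.
Strong reading: for every (d,s,a) with gave(d,s,a), rehearsed(a,s).
Restrictor triples: (d1,s1,a3)→rehearsed(a3,s1) ✗  (d1,s2,a1)→rehearsed(a1,s2) ✓  (d1,s3,a3)→rehearsed(a3,s3) ✓  (d1,s5,a1)→rehearsed(a1,s5) ✗  (d1,s5,a2)→rehearsed(a2,s5) ✗  (d2,s2,a1)→rehearsed(a1,s2) ✓  (d2,s3,a1)→rehearsed(a1,s3) ✗  (d2,s4,a2)→rehearsed(a2,s4) ✗  (d3,s3,a2)→rehearsed(a2,s3) ✓  (d3,s5,a1)→rehearsed(a1,s5) ✗  (d4,s2,a1)→rehearsed(a1,s2) ✓  (d4,s5,a2)→rehearsed(a2,s5) ✗  (d4,s6,a1)→rehearsed(a1,s6) ✓  (d4,s6,a2)→rehearsed(a2,s6) ✓
Counterexamples (restrictor triples failing the scope): 7.

7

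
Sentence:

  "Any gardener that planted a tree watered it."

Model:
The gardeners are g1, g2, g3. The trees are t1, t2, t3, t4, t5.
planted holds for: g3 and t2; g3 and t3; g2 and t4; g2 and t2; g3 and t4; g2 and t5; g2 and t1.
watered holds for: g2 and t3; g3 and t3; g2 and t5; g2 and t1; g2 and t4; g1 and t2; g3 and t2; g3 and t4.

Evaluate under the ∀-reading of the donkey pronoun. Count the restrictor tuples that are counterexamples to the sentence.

"it" takes "a tree" as antecedent — a donkey pronoun bound across the clause boundary.
Strong reading: for every (g,t) with planted(g,t), watered(g,t).
Restrictor pairs: (g2,t1) ✓  (g2,t2) ✗  (g2,t4) ✓  (g2,t5) ✓  (g3,t2) ✓  (g3,t3) ✓  (g3,t4) ✓
Counterexamples (restrictor pairs failing the scope): 1.

1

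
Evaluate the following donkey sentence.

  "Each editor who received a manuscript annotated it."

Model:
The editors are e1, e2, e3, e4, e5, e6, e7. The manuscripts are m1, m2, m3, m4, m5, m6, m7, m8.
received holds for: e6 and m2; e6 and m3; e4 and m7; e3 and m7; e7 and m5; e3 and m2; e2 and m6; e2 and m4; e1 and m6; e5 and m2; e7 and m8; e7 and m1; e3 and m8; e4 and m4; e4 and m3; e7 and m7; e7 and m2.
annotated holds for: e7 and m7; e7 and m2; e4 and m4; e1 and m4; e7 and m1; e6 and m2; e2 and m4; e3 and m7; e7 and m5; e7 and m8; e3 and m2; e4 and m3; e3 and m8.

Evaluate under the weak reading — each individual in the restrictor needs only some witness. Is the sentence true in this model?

"it" takes "a manuscript" as antecedent — a donkey pronoun bound across the clause boundary.
Weak reading: every editor e with some received-manuscript has at least one received-manuscript m such that annotated(e,m).
Per editor: e1:✗  e2:✓  e3:✓  e4:✓  e5:✗  e6:✓  e7:✓
e1 has no witness among its received-manuscripts.

False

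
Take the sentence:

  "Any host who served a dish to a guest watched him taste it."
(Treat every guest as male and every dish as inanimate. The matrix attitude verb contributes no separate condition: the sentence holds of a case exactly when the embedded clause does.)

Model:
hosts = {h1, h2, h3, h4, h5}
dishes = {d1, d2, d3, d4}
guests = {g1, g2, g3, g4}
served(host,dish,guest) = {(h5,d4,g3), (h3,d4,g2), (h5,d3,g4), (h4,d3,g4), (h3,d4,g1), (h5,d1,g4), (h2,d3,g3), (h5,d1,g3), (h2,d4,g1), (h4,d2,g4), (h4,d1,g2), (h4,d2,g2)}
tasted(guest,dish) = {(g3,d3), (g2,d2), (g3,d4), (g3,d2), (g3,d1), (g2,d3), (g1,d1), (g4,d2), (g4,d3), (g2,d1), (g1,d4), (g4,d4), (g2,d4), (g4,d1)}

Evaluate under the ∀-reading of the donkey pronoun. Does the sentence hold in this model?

"him" takes "a guest" as antecedent and "it" takes "a dish"; both are donkey pronouns co-varying with the restrictor.
Strong reading: for every (h,d,g) with served(h,d,g), tasted(g,d).
Restrictor triples: (h2,d3,g3)→tasted(g3,d3) ✓  (h2,d4,g1)→tasted(g1,d4) ✓  (h3,d4,g1)→tasted(g1,d4) ✓  (h3,d4,g2)→tasted(g2,d4) ✓  (h4,d1,g2)→tasted(g2,d1) ✓  (h4,d2,g2)→tasted(g2,d2) ✓  (h4,d2,g4)→tasted(g4,d2) ✓  (h4,d3,g4)→tasted(g4,d3) ✓  (h5,d1,g3)→tasted(g3,d1) ✓  (h5,d1,g4)→tasted(g4,d1) ✓  (h5,d3,g4)→tasted(g4,d3) ✓  (h5,d4,g3)→tasted(g3,d4) ✓
Every restrictor triple satisfies the scope.

True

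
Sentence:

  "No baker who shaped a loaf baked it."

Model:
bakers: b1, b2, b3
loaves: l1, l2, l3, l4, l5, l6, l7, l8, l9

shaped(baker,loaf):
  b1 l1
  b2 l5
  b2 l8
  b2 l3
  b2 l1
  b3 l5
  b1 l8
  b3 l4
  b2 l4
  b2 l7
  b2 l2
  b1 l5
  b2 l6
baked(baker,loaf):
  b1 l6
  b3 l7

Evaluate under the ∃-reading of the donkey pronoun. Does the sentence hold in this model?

"it" takes "a loaf" as antecedent — a donkey pronoun bound across the clause boundary.
Truth condition: for no (b,l) with shaped(b,l) does baked(b,l) hold.
Restrictor pairs — does the scope hold? (b1,l1):fails  (b1,l5):fails  (b1,l8):fails  (b2,l1):fails  (b2,l2):fails  (b2,l3):fails  (b2,l4):fails  (b2,l5):fails  (b2,l6):fails  (b2,l7):fails  (b2,l8):fails  (b3,l4):fails  (b3,l5):fails
Scope holds for no restrictor pair, so the sentence is true.

True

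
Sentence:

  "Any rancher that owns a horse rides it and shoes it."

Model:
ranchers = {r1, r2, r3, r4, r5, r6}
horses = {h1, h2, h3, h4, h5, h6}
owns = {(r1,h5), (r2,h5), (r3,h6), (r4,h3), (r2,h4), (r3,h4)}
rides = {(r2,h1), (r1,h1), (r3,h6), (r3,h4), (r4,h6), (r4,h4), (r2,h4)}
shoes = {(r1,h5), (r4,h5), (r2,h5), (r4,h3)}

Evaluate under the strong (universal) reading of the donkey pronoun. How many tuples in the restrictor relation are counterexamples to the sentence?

6

"it" takes "a horse" as antecedent — a donkey pronoun bound across the clause boundary.
Strong reading: for every (r,h) with owns(r,h), rides(r,h) ∧ shoes(r,h).
Restrictor pairs: (r1,h5) ✗  (r2,h4) ✗  (r2,h5) ✗  (r3,h4) ✗  (r3,h6) ✗  (r4,h3) ✗
Counterexamples (restrictor pairs failing the scope): 6.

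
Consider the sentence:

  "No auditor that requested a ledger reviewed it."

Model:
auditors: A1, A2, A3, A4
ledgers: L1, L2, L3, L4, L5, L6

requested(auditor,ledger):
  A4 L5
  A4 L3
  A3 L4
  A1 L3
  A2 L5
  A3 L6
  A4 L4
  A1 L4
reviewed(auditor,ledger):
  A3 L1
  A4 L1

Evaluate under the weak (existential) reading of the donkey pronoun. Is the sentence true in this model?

"it" takes "a ledger" as antecedent — a donkey pronoun bound across the clause boundary.
Truth condition: for no (a,l) with requested(a,l) does reviewed(a,l) hold.
Restrictor pairs — does the scope hold? (A1,L3):fails  (A1,L4):fails  (A2,L5):fails  (A3,L4):fails  (A3,L6):fails  (A4,L3):fails  (A4,L4):fails  (A4,L5):fails
Scope holds for no restrictor pair, so the sentence is true.

True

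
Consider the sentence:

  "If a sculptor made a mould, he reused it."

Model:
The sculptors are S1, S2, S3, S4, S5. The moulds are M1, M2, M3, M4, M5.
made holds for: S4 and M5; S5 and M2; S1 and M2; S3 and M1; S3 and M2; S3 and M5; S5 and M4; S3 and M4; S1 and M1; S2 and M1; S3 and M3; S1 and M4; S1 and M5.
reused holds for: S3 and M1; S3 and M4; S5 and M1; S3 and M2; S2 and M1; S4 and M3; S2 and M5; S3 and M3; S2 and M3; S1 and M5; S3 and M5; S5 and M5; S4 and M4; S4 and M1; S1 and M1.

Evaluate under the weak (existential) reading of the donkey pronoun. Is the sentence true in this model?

"it" takes "a mould" as antecedent — a donkey pronoun bound across the clause boundary.
Weak reading: every sculptor s with some made-mould has at least one made-mould m such that reused(s,m).
Per sculptor: S1:✓  S2:✓  S3:✓  S4:✗  S5:✗
S4 has no witness among its made-moulds.

False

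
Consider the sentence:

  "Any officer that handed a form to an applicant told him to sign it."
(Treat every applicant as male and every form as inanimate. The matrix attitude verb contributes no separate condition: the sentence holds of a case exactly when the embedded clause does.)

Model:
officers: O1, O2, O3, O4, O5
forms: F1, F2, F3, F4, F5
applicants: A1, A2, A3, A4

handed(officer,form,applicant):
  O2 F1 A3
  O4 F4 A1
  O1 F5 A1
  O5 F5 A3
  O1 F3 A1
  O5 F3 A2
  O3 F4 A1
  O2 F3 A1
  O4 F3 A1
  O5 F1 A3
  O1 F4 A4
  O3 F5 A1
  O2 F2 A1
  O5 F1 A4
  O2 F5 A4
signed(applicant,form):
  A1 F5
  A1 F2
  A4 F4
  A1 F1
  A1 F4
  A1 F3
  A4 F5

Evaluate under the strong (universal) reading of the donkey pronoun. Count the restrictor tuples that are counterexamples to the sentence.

"him" takes "an applicant" as antecedent and "it" takes "a form"; both are donkey pronouns co-varying with the restrictor.
Strong reading: for every (o,f,a) with handed(o,f,a), signed(a,f).
Restrictor triples: (O1,F3,A1)→signed(A1,F3) ✓  (O1,F4,A4)→signed(A4,F4) ✓  (O1,F5,A1)→signed(A1,F5) ✓  (O2,F1,A3)→signed(A3,F1) ✗  (O2,F2,A1)→signed(A1,F2) ✓  (O2,F3,A1)→signed(A1,F3) ✓  (O2,F5,A4)→signed(A4,F5) ✓  (O3,F4,A1)→signed(A1,F4) ✓  (O3,F5,A1)→signed(A1,F5) ✓  (O4,F3,A1)→signed(A1,F3) ✓  (O4,F4,A1)→signed(A1,F4) ✓  (O5,F1,A3)→signed(A3,F1) ✗  (O5,F1,A4)→signed(A4,F1) ✗  (O5,F3,A2)→signed(A2,F3) ✗  (O5,F5,A3)→signed(A3,F5) ✗
Counterexamples (restrictor triples failing the scope): 5.

5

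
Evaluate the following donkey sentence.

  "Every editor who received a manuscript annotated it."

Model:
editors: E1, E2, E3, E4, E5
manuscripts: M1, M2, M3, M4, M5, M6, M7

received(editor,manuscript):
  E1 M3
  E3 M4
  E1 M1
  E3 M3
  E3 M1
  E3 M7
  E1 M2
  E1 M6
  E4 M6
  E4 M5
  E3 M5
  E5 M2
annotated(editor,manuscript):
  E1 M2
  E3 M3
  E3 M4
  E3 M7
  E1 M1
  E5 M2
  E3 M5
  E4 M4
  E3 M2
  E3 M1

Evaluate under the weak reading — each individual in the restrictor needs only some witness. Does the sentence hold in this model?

"it" takes "a manuscript" as antecedent — a donkey pronoun bound across the clause boundary.
Weak reading: every editor e with some received-manuscript has at least one received-manuscript m such that annotated(e,m).
Per editor: E1:✓  E3:✓  E4:✗  E5:✓
E4 has no witness among its received-manuscripts.

False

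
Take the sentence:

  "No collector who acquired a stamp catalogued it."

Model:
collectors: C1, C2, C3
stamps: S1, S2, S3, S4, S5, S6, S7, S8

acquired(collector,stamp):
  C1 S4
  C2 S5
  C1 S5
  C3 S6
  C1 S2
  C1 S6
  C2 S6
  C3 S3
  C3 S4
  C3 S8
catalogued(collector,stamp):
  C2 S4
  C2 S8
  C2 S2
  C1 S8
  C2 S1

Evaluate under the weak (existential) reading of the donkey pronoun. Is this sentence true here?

True

"it" takes "a stamp" as antecedent — a donkey pronoun bound across the clause boundary.
Truth condition: for no (c,s) with acquired(c,s) does catalogued(c,s) hold.
Restrictor pairs — does the scope hold? (C1,S2):fails  (C1,S4):fails  (C1,S5):fails  (C1,S6):fails  (C2,S5):fails  (C2,S6):fails  (C3,S3):fails  (C3,S4):fails  (C3,S6):fails  (C3,S8):fails
Scope holds for no restrictor pair, so the sentence is true.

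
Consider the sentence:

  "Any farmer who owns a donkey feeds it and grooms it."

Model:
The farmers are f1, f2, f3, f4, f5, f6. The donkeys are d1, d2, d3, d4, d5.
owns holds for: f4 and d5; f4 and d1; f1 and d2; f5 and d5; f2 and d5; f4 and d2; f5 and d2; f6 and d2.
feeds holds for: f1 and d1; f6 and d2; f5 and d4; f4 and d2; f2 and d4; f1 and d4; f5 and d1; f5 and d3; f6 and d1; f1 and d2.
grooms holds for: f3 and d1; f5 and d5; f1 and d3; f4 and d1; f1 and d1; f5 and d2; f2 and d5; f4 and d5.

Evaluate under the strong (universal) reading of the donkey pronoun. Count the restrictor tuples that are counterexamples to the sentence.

8

"it" takes "a donkey" as antecedent — a donkey pronoun bound across the clause boundary.
Strong reading: for every (f,d) with owns(f,d), feeds(f,d) ∧ grooms(f,d).
Restrictor pairs: (f1,d2) ✗  (f2,d5) ✗  (f4,d1) ✗  (f4,d2) ✗  (f4,d5) ✗  (f5,d2) ✗  (f5,d5) ✗  (f6,d2) ✗
Counterexamples (restrictor pairs failing the scope): 8.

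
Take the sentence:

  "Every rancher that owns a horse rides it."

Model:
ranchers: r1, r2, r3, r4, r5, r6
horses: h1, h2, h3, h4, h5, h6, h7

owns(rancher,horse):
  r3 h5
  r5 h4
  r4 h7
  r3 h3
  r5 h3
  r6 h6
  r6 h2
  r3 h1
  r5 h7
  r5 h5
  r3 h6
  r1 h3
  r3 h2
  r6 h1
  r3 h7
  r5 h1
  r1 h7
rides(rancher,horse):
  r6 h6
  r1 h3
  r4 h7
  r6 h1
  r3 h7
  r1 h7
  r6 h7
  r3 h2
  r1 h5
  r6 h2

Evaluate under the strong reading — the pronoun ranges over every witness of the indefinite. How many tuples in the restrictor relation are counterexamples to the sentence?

"it" takes "a horse" as antecedent — a donkey pronoun bound across the clause boundary.
Strong reading: for every (r,h) with owns(r,h), rides(r,h).
Restrictor pairs: (r1,h3) ✓  (r1,h7) ✓  (r3,h1) ✗  (r3,h2) ✓  (r3,h3) ✗  (r3,h5) ✗  (r3,h6) ✗  (r3,h7) ✓  (r4,h7) ✓  (r5,h1) ✗  (r5,h3) ✗  (r5,h4) ✗  (r5,h5) ✗  (r5,h7) ✗  (r6,h1) ✓  (r6,h2) ✓  (r6,h6) ✓
Counterexamples (restrictor pairs failing the scope): 9.

9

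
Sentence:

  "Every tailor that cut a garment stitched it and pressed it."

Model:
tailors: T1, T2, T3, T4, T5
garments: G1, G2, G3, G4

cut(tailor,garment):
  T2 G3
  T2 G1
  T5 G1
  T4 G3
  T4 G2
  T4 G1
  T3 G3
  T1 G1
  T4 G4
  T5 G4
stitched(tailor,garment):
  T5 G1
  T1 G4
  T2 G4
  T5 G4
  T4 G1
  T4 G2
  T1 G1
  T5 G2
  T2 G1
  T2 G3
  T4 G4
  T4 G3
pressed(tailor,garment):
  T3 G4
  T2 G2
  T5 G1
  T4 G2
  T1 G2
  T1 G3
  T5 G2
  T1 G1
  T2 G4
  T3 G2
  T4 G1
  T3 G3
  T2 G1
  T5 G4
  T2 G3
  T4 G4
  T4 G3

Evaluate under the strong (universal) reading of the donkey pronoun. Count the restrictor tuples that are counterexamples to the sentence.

"it" takes "a garment" as antecedent — a donkey pronoun bound across the clause boundary.
Strong reading: for every (t,g) with cut(t,g), stitched(t,g) ∧ pressed(t,g).
Restrictor pairs: (T1,G1) ✓  (T2,G1) ✓  (T2,G3) ✓  (T3,G3) ✗  (T4,G1) ✓  (T4,G2) ✓  (T4,G3) ✓  (T4,G4) ✓  (T5,G1) ✓  (T5,G4) ✓
Counterexamples (restrictor pairs failing the scope): 1.

1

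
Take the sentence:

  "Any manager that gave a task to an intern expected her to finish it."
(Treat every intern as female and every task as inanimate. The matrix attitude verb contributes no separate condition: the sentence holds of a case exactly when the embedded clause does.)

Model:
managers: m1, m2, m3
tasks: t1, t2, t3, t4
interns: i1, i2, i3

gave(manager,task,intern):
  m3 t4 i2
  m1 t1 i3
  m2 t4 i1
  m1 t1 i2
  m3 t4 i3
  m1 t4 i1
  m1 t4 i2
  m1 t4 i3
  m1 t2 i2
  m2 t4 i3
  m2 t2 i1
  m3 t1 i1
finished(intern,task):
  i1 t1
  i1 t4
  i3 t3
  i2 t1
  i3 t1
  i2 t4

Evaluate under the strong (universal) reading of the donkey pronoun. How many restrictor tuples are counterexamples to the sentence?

5

"her" takes "an intern" as antecedent and "it" takes "a task"; both are donkey pronouns co-varying with the restrictor.
Strong reading: for every (m,t,i) with gave(m,t,i), finished(i,t).
Restrictor triples: (m1,t1,i2)→finished(i2,t1) ✓  (m1,t1,i3)→finished(i3,t1) ✓  (m1,t2,i2)→finished(i2,t2) ✗  (m1,t4,i1)→finished(i1,t4) ✓  (m1,t4,i2)→finished(i2,t4) ✓  (m1,t4,i3)→finished(i3,t4) ✗  (m2,t2,i1)→finished(i1,t2) ✗  (m2,t4,i1)→finished(i1,t4) ✓  (m2,t4,i3)→finished(i3,t4) ✗  (m3,t1,i1)→finished(i1,t1) ✓  (m3,t4,i2)→finished(i2,t4) ✓  (m3,t4,i3)→finished(i3,t4) ✗
Counterexamples (restrictor triples failing the scope): 5.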